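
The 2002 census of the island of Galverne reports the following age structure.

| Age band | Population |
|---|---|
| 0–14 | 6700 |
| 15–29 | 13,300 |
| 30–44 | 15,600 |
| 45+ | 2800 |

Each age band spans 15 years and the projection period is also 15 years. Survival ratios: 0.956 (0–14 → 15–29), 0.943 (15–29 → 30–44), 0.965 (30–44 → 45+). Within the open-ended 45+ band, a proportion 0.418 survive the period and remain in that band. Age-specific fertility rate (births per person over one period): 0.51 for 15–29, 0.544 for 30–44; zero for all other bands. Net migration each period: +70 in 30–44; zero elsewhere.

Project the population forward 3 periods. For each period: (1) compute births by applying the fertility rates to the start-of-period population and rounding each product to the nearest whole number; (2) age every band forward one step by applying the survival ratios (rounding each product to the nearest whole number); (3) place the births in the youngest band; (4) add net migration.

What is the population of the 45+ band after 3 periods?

13818

[period 1]
Births: 13300 × 0.51 = 6783 ; 15600 × 0.544 = 8486 ⇒ total 15269
15–29: 6700 × 0.956 = 6405
30–44: 13300 × 0.943 = 12542
45+: 15600 × 0.965 + 2800 × 0.418 = 15054 + 1170 = 16224
Net migration: 30–44 + 70 → 12612
End of period: [15269, 6405, 12612, 16224]
[period 2]
Births: 6405 × 0.51 = 3267 ; 12612 × 0.544 = 6861 ⇒ total 10128
15–29: 15269 × 0.956 = 14597
30–44: 6405 × 0.943 = 6040
45+: 12612 × 0.965 + 16224 × 0.418 = 12171 + 6782 = 18953
Net migration: 30–44 + 70 → 6110
End of period: [10128, 14597, 6110, 18953]
[period 3]
Births: 14597 × 0.51 = 7444 ; 6110 × 0.544 = 3324 ⇒ total 10768
15–29: 10128 × 0.956 = 9682
30–44: 14597 × 0.943 = 13765
45+: 6110 × 0.965 + 18953 × 0.418 = 5896 + 7922 = 13818
Net migration: 30–44 + 70 → 13835
End of period: [10768, 9682, 13835, 13818]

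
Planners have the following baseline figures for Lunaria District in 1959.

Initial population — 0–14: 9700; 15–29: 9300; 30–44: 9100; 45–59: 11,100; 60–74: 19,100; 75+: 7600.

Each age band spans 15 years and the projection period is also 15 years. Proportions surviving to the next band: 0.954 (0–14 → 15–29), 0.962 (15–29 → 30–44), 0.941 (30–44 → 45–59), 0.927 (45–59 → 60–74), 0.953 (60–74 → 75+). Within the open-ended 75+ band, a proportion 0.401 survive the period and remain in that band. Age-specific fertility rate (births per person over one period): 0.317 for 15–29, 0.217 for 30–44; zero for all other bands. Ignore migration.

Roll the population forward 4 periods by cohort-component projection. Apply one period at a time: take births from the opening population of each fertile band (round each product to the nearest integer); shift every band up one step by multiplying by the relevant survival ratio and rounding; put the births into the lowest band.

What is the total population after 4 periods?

Period 1:
Births: 9300 * 0.317 = 2948 ; 9100 * 0.217 = 1975 → 4923
15–29: 9700 * 0.954 = 9254
30–44: 9300 * 0.962 = 8947
45–59: 9100 * 0.941 = 8563
60–74: 11100 * 0.927 = 10290
75+: 19100 * 0.953 + 7600 * 0.401 = 18202 + 3048 = 21250
→ [4923, 9254, 8947, 8563, 10290, 21250]
Period 2:
Births: 9254 * 0.317 = 2934 ; 8947 * 0.217 = 1941 → 4875
15–29: 4923 * 0.954 = 4697
30–44: 9254 * 0.962 = 8902
45–59: 8947 * 0.941 = 8419
60–74: 8563 * 0.927 = 7938
75+: 10290 * 0.953 + 21250 * 0.401 = 9806 + 8521 = 18327
→ [4875, 4697, 8902, 8419, 7938, 18327]
Period 3:
Births: 4697 * 0.317 = 1489 ; 8902 * 0.217 = 1932 → 3421
15–29: 4875 * 0.954 = 4651
30–44: 4697 * 0.962 = 4519
45–59: 8902 * 0.941 = 8377
60–74: 8419 * 0.927 = 7804
75+: 7938 * 0.953 + 18327 * 0.401 = 7565 + 7349 = 14914
→ [3421, 4651, 4519, 8377, 7804, 14914]
Period 4:
Births: 4651 * 0.317 = 1474 ; 4519 * 0.217 = 981 → 2455
15–29: 3421 * 0.954 = 3264
30–44: 4651 * 0.962 = 4474
45–59: 4519 * 0.941 = 4252
60–74: 8377 * 0.927 = 7765
75+: 7804 * 0.953 + 14914 * 0.401 = 7437 + 5981 = 13418
→ [2455, 3264, 4474, 4252, 7765, 13418]
Total after period 4: 2455 + 3264 + 4474 + 4252 + 7765 + 13418 = 35628

35628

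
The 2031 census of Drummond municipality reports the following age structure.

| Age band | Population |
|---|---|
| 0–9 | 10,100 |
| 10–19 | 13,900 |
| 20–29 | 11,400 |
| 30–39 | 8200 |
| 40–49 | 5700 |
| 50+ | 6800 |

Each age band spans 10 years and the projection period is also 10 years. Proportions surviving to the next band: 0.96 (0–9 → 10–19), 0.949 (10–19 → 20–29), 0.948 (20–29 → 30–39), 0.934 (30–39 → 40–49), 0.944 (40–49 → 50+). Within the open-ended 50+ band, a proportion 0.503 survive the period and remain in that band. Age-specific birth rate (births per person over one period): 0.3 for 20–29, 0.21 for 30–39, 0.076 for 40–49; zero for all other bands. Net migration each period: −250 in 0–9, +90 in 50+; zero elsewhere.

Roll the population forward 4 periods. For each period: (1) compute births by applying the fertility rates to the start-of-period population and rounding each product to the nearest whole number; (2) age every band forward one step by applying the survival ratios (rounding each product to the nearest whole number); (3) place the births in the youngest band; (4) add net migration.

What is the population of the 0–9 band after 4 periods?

Call the bands 1 to 6, youngest first.
[period 1]
Births: 11400 * 0.3 = 3420 ; 8200 * 0.21 = 1722 ; 5700 * 0.076 = 433 ⇒ total 5575
Band 2: 10100 * 0.96 = 9696
Band 3: 13900 * 0.949 = 13191
Band 4: 11400 * 0.948 = 10807
Band 5: 8200 * 0.934 = 7659
Band 6: 5700 * 0.944 + 6800 * 0.503 = 5381 + 3420 = 8801
Net migration: Band 1 − 250 → 5325; Band 6 + 90 → 8891
Giving 5325 / 9696 / 13191 / 10807 / 7659 / 8891.
[period 2]
Births: 13191 * 0.3 = 3957 ; 10807 * 0.21 = 2269 ; 7659 * 0.076 = 582 ⇒ total 6808
Band 2: 5325 * 0.96 = 5112
Band 3: 9696 * 0.949 = 9202
Band 4: 13191 * 0.948 = 12505
Band 5: 10807 * 0.934 = 10094
Band 6: 7659 * 0.944 + 8891 * 0.503 = 7230 + 4472 = 11702
Net migration: Band 1 − 250 → 6558; Band 6 + 90 → 11792
Giving 6558 / 5112 / 9202 / 12505 / 10094 / 11792.
[period 3]
Births: 9202 * 0.3 = 2761 ; 12505 * 0.21 = 2626 ; 10094 * 0.076 = 767 ⇒ total 6154
Band 2: 6558 * 0.96 = 6296
Band 3: 5112 * 0.949 = 4851
Band 4: 9202 * 0.948 = 8723
Band 5: 12505 * 0.934 = 11680
Band 6: 10094 * 0.944 + 11792 * 0.503 = 9529 + 5931 = 15460
Net migration: Band 1 − 250 → 5904; Band 6 + 90 → 15550
Giving 5904 / 6296 / 4851 / 8723 / 11680 / 15550.
[period 4]
Births: 4851 * 0.3 = 1455 ; 8723 * 0.21 = 1832 ; 11680 * 0.076 = 888 ⇒ total 4175
Band 2: 5904 * 0.96 = 5668
Band 3: 6296 * 0.949 = 5975
Band 4: 4851 * 0.948 = 4599
Band 5: 8723 * 0.934 = 8147
Band 6: 11680 * 0.944 + 15550 * 0.503 = 11026 + 7822 = 18848
Net migration: Band 1 − 250 → 3925; Band 6 + 90 → 18938
Giving 3925 / 5668 / 5975 / 4599 / 8147 / 18938.

3925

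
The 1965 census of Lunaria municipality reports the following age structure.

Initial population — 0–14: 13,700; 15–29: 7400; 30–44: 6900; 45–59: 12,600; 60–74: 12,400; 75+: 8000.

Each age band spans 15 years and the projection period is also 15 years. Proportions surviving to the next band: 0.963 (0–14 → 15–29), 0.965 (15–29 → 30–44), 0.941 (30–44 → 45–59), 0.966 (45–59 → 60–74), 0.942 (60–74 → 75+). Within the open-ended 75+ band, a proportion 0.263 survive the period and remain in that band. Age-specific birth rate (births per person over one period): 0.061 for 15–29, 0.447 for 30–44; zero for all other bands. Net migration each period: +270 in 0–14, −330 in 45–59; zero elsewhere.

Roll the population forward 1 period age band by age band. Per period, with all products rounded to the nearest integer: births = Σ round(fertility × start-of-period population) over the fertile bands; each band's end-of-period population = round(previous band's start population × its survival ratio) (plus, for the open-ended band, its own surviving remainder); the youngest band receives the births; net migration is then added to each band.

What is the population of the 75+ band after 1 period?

13785

[period 1]
Births: 7400 × 0.061 = 451, 6900 × 0.447 = 3084 → total 3535
15–29: 13700 × 0.963 = 13193
30–44: 7400 × 0.965 = 7141
45–59: 6900 × 0.941 = 6493
60–74: 12600 × 0.966 = 12172
75+: 12400 × 0.942 + 8000 × 0.263 = 11681 + 2104 = 13785
Net migration: 0–14 + 270 → 3805; 45–59 − 330 → 6163
Population now: 0–14=3805, 15–29=13193, 30–44=7141, 45–59=6163, 60–74=12172, 75+=13785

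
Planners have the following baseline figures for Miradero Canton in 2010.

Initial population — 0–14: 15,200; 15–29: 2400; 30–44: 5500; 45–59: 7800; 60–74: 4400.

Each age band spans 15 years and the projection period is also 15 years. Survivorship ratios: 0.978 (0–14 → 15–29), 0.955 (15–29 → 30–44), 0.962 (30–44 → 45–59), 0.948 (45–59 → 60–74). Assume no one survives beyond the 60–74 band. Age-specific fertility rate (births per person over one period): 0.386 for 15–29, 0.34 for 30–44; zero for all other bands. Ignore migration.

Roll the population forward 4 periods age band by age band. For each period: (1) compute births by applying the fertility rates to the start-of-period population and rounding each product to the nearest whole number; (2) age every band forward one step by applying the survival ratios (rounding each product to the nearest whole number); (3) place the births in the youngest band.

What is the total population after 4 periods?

Let band 1 be 0–14 through band 5 = 60–74.
— Period 1 —
Births: 2400 × 0.386 = 926, 5500 × 0.34 = 1870 → 2796
Band 2: 15200 × 0.978 = 14866
Band 3: 2400 × 0.955 = 2292
Band 4: 5500 × 0.962 = 5291
Band 5: 7800 × 0.948 = 7394
End of period: [2796, 14866, 2292, 5291, 7394]
— Period 2 —
Births: 14866 × 0.386 = 5738, 2292 × 0.34 = 779 → 6517
Band 2: 2796 × 0.978 = 2734
Band 3: 14866 × 0.955 = 14197
Band 4: 2292 × 0.962 = 2205
Band 5: 5291 × 0.948 = 5016
End of period: [6517, 2734, 14197, 2205, 5016]
— Period 3 —
Births: 2734 × 0.386 = 1055, 14197 × 0.34 = 4827 → 5882
Band 2: 6517 × 0.978 = 6374
Band 3: 2734 × 0.955 = 2611
Band 4: 14197 × 0.962 = 13658
Band 5: 2205 × 0.948 = 2090
End of period: [5882, 6374, 2611, 13658, 2090]
— Period 4 —
Births: 6374 × 0.386 = 2460, 2611 × 0.34 = 888 → 3348
Band 2: 5882 × 0.978 = 5753
Band 3: 6374 × 0.955 = 6087
Band 4: 2611 × 0.962 = 2512
Band 5: 13658 × 0.948 = 12948
End of period: [3348, 5753, 6087, 2512, 12948]
Total after period 4: 3348 + 5753 + 6087 + 2512 + 12948 = 30648

30648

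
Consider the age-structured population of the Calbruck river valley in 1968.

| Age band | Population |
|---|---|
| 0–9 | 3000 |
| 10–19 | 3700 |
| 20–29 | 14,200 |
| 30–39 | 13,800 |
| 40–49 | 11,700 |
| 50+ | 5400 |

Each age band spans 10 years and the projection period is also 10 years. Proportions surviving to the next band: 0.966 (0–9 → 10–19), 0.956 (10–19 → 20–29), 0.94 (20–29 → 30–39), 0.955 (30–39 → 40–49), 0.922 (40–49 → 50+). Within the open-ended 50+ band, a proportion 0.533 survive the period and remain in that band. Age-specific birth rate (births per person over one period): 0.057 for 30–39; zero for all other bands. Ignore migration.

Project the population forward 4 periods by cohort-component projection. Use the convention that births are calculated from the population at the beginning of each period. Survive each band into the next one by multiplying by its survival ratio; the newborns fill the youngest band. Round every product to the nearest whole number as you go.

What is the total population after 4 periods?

18917

Period 1.
Births: 13800 * 0.057 = 787
10–19: 3000 * 0.966 = 2898
20–29: 3700 * 0.956 = 3537
30–39: 14200 * 0.94 = 13348
40–49: 13800 * 0.955 = 13179
50+: 11700 * 0.922 + 5400 * 0.533 = 10787 + 2878 = 13665
→ [787, 2898, 3537, 13348, 13179, 13665]
Period 2.
Births: 13348 * 0.057 = 761
10–19: 787 * 0.966 = 760
20–29: 2898 * 0.956 = 2770
30–39: 3537 * 0.94 = 3325
40–49: 13348 * 0.955 = 12747
50+: 13179 * 0.922 + 13665 * 0.533 = 12151 + 7283 = 19434
→ [761, 760, 2770, 3325, 12747, 19434]
Period 3.
Births: 3325 * 0.057 = 190
10–19: 761 * 0.966 = 735
20–29: 760 * 0.956 = 727
30–39: 2770 * 0.94 = 2604
40–49: 3325 * 0.955 = 3175
50+: 12747 * 0.922 + 19434 * 0.533 = 11753 + 10358 = 22111
→ [190, 735, 727, 2604, 3175, 22111]
Period 4.
Births: 2604 * 0.057 = 148
10–19: 190 * 0.966 = 184
20–29: 735 * 0.956 = 703
30–39: 727 * 0.94 = 683
40–49: 2604 * 0.955 = 2487
50+: 3175 * 0.922 + 22111 * 0.533 = 2927 + 11785 = 14712
→ [148, 184, 703, 683, 2487, 14712]
Total after period 4: 148 + 184 + 703 + 683 + 2487 + 14712 = 18917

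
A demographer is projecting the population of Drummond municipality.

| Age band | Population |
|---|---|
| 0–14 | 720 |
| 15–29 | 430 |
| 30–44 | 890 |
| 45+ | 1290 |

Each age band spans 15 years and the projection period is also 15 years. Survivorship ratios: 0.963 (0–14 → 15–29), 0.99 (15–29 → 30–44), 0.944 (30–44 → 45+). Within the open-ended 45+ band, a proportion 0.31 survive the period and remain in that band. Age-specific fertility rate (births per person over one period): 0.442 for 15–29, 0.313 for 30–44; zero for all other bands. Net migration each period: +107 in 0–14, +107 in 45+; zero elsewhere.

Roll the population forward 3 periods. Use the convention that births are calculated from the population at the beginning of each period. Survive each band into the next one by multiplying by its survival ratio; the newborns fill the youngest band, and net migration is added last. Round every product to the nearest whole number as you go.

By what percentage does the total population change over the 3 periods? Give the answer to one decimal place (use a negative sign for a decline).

-19.4

Let group 1 be 0–14 through group 4 = 45+.
Period 1:
Births: 430 × 0.442 = 190  |  890 × 0.313 = 279 → 469
Group 2: 720 × 0.963 = 693
Group 3: 430 × 0.99 = 426
Group 4: 890 × 0.944 + 1290 × 0.31 = 840 + 400 = 1240
Net migration: Group 1 + 107 → 576; Group 4 + 107 → 1347
End of period: [576, 693, 426, 1347]
Period 2:
Births: 693 × 0.442 = 306  |  426 × 0.313 = 133 → 439
Group 2: 576 × 0.963 = 555
Group 3: 693 × 0.99 = 686
Group 4: 426 × 0.944 + 1347 × 0.31 = 402 + 418 = 820
Net migration: Group 1 + 107 → 546; Group 4 + 107 → 927
End of period: [546, 555, 686, 927]
Period 3:
Births: 555 × 0.442 = 245  |  686 × 0.313 = 215 → 460
Group 2: 546 × 0.963 = 526
Group 3: 555 × 0.99 = 549
Group 4: 686 × 0.944 + 927 × 0.31 = 648 + 287 = 935
Net migration: Group 1 + 107 → 567; Group 4 + 107 → 1042
End of period: [567, 526, 549, 1042]
Total: 3330 → 2684; change = -646; percentage change = -19.4%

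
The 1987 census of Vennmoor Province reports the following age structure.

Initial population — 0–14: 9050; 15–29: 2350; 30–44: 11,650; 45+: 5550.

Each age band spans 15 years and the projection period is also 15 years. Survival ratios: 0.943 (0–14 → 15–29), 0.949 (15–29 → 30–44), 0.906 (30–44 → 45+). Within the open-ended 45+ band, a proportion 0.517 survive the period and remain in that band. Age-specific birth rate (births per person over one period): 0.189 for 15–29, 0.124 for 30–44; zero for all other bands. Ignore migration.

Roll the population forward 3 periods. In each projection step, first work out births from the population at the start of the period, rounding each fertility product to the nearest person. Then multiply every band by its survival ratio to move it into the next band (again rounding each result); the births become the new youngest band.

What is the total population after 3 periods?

16783

Call the bands 1 to 4, youngest first.
After projecting period 1:
Births: 2350 × 0.189 = 444 ; 11650 × 0.124 = 1445 ⇒ total 1889
Band 2: 9050 × 0.943 = 8534
Band 3: 2350 × 0.949 = 2230
Band 4: 11650 × 0.906 + 5550 × 0.517 = 10555 + 2869 = 13424
Giving 1889 / 8534 / 2230 / 13424.
After projecting period 2:
Births: 8534 × 0.189 = 1613 ; 2230 × 0.124 = 277 ⇒ total 1890
Band 2: 1889 × 0.943 = 1781
Band 3: 8534 × 0.949 = 8099
Band 4: 2230 × 0.906 + 13424 × 0.517 = 2020 + 6940 = 8960
Giving 1890 / 1781 / 8099 / 8960.
After projecting period 3:
Births: 1781 × 0.189 = 337 ; 8099 × 0.124 = 1004 ⇒ total 1341
Band 2: 1890 × 0.943 = 1782
Band 3: 1781 × 0.949 = 1690
Band 4: 8099 × 0.906 + 8960 × 0.517 = 7338 + 4632 = 11970
Giving 1341 / 1782 / 1690 / 11970.
Total after period 3: 1341 + 1782 + 1690 + 11970 = 16783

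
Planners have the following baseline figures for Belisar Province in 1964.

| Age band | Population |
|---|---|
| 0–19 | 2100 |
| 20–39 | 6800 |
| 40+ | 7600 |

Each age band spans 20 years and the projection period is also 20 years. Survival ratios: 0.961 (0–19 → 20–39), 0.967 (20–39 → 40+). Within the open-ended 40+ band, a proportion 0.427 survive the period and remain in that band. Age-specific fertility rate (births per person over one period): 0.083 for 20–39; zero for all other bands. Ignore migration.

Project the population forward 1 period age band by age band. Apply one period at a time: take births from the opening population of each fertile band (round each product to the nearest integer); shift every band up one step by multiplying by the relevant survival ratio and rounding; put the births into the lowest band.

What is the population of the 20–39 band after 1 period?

— Period 1 —
Births: 6800 × 0.083 = 564
20–39: 2100 × 0.961 = 2018
40+: 6800 × 0.967 + 7600 × 0.427 = 6576 + 3245 = 9821
Population now: 0–19=564, 20–39=2018, 40+=9821

2018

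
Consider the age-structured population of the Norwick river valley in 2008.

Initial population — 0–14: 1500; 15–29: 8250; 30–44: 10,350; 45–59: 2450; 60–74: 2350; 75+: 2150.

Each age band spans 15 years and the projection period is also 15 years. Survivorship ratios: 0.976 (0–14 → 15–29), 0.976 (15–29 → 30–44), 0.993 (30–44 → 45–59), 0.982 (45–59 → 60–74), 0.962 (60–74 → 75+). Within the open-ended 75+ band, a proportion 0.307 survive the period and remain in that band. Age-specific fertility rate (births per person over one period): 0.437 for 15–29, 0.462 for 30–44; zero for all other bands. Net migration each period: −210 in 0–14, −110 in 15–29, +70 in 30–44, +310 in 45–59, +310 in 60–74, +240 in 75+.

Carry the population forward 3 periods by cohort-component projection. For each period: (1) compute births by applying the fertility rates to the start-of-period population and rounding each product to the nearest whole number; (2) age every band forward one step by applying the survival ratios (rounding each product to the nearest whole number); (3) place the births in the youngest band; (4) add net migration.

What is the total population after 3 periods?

37490

Numbering the bands 1..6 from youngest to oldest:
— Period 1 —
Births: 8250 * 0.437 = 3605 ; 10350 * 0.462 = 4782 → 8387
Band 2: 1500 * 0.976 = 1464
Band 3: 8250 * 0.976 = 8052
Band 4: 10350 * 0.993 = 10278
Band 5: 2450 * 0.982 = 2406
Band 6: 2350 * 0.962 + 2150 * 0.307 = 2261 + 660 = 2921
Net migration: Band 1 − 210 → 8177; Band 2 − 110 → 1354; Band 3 + 70 → 8122; Band 4 + 310 → 10588; Band 5 + 310 → 2716; Band 6 + 240 → 3161
End of period: [8177, 1354, 8122, 10588, 2716, 3161]
— Period 2 —
Births: 1354 * 0.437 = 592 ; 8122 * 0.462 = 3752 → 4344
Band 2: 8177 * 0.976 = 7981
Band 3: 1354 * 0.976 = 1322
Band 4: 8122 * 0.993 = 8065
Band 5: 10588 * 0.982 = 10397
Band 6: 2716 * 0.962 + 3161 * 0.307 = 2613 + 970 = 3583
Net migration: Band 1 − 210 → 4134; Band 2 − 110 → 7871; Band 3 + 70 → 1392; Band 4 + 310 → 8375; Band 5 + 310 → 10707; Band 6 + 240 → 3823
End of period: [4134, 7871, 1392, 8375, 10707, 3823]
— Period 3 —
Births: 7871 * 0.437 = 3440 ; 1392 * 0.462 = 643 → 4083
Band 2: 4134 * 0.976 = 4035
Band 3: 7871 * 0.976 = 7682
Band 4: 1392 * 0.993 = 1382
Band 5: 8375 * 0.982 = 8224
Band 6: 10707 * 0.962 + 3823 * 0.307 = 10300 + 1174 = 11474
Net migration: Band 1 − 210 → 3873; Band 2 − 110 → 3925; Band 3 + 70 → 7752; Band 4 + 310 → 1692; Band 5 + 310 → 8534; Band 6 + 240 → 11714
End of period: [3873, 3925, 7752, 1692, 8534, 11714]
Total after period 3: 3873 + 3925 + 7752 + 1692 + 8534 + 11714 = 37490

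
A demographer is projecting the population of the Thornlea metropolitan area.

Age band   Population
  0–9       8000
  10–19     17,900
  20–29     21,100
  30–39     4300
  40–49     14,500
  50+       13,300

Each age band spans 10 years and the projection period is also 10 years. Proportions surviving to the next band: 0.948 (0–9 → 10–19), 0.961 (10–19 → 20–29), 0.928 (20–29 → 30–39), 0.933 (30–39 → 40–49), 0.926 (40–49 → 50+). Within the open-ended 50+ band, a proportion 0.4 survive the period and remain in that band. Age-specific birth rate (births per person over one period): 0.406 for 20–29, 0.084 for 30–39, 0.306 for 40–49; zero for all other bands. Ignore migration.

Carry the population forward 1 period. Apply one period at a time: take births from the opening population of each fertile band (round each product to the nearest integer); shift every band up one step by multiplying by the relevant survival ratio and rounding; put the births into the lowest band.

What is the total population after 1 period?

After projecting period 1:
Births: 21100 × 0.406 = 8567  |  4300 × 0.084 = 361  |  14500 × 0.306 = 4437 → total 13365
10–19: 8000 × 0.948 = 7584
20–29: 17900 × 0.961 = 17202
30–39: 21100 × 0.928 = 19581
40–49: 4300 × 0.933 = 4012
50+: 14500 × 0.926 + 13300 × 0.4 = 13427 + 5320 = 18747
Giving 13365 / 7584 / 17202 / 19581 / 4012 / 18747.
Total after period 1: 13365 + 7584 + 17202 + 19581 + 4012 + 18747 = 80491

80491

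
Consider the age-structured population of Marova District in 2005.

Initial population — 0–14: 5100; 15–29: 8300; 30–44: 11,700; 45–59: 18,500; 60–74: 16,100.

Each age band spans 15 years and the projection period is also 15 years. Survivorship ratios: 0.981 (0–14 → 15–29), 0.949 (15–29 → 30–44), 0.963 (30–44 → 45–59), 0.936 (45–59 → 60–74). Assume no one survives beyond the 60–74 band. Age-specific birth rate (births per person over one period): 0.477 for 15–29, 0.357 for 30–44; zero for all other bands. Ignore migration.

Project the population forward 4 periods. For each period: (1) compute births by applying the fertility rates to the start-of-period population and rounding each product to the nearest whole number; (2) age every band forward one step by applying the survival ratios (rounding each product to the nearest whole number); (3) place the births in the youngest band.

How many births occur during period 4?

Numbering the bands 1..5 from youngest to oldest:
[period 1]
Births: 8300 × 0.477 = 3959  |  11700 × 0.357 = 4177 ⇒ total 8136
Band 2: 5100 × 0.981 = 5003
Band 3: 8300 × 0.949 = 7877
Band 4: 11700 × 0.963 = 11267
Band 5: 18500 × 0.936 = 17316
Population now: 0–14=8136, 15–29=5003, 30–44=7877, 45–59=11267, 60–74=17316
[period 2]
Births: 5003 × 0.477 = 2386  |  7877 × 0.357 = 2812 ⇒ total 5198
Band 2: 8136 × 0.981 = 7981
Band 3: 5003 × 0.949 = 4748
Band 4: 7877 × 0.963 = 7586
Band 5: 11267 × 0.936 = 10546
Population now: 0–14=5198, 15–29=7981, 30–44=4748, 45–59=7586, 60–74=10546
[period 3]
Births: 7981 × 0.477 = 3807  |  4748 × 0.357 = 1695 ⇒ total 5502
Band 2: 5198 × 0.981 = 5099
Band 3: 7981 × 0.949 = 7574
Band 4: 4748 × 0.963 = 4572
Band 5: 7586 × 0.936 = 7100
Population now: 0–14=5502, 15–29=5099, 30–44=7574, 45–59=4572, 60–74=7100
[period 4]
Births: 5099 × 0.477 = 2432  |  7574 × 0.357 = 2704 ⇒ total 5136
Band 2: 5502 × 0.981 = 5397
Band 3: 5099 × 0.949 = 4839
Band 4: 7574 × 0.963 = 7294
Band 5: 4572 × 0.936 = 4279
Population now: 0–14=5136, 15–29=5397, 30–44=4839, 45–59=7294, 60–74=4279

5136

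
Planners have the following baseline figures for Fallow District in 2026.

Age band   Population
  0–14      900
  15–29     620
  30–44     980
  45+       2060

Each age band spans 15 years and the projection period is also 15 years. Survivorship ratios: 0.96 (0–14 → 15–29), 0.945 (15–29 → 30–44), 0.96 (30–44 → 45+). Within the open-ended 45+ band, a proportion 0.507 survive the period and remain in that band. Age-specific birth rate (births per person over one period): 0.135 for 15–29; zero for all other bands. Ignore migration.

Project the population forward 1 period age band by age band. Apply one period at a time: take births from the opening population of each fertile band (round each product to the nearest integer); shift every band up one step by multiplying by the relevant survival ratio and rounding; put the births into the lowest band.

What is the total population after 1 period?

— Period 1 —
Births: 620 * 0.135 = 84
15–29: 900 * 0.96 = 864
30–44: 620 * 0.945 = 586
45+: 980 * 0.96 + 2060 * 0.507 = 941 + 1044 = 1985
Population now: 0–14=84, 15–29=864, 30–44=586, 45+=1985
Total after period 1: 84 + 864 + 586 + 1985 = 3519

3519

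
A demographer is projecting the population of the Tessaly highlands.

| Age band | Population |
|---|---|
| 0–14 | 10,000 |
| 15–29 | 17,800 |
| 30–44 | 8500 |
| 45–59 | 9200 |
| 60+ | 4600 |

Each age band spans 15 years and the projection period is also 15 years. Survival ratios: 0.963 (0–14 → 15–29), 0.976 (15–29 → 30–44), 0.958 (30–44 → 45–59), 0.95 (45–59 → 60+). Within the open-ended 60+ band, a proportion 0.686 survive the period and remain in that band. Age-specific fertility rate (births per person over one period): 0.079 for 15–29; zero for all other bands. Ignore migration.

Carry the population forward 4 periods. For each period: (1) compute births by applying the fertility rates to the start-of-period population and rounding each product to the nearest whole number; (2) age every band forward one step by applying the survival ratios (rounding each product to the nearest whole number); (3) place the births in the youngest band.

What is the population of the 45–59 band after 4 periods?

1266

Numbering the bands 1..5 from youngest to oldest:
Period 1:
Births: 17800 * 0.079 = 1406
Band 2: 10000 * 0.963 = 9630
Band 3: 17800 * 0.976 = 17373
Band 4: 8500 * 0.958 = 8143
Band 5: 9200 * 0.95 + 4600 * 0.686 = 8740 + 3156 = 11896
Population now: 0–14=1406, 15–29=9630, 30–44=17373, 45–59=8143, 60+=11896
Period 2:
Births: 9630 * 0.079 = 761
Band 2: 1406 * 0.963 = 1354
Band 3: 9630 * 0.976 = 9399
Band 4: 17373 * 0.958 = 16643
Band 5: 8143 * 0.95 + 11896 * 0.686 = 7736 + 8161 = 15897
Population now: 0–14=761, 15–29=1354, 30–44=9399, 45–59=16643, 60+=15897
Period 3:
Births: 1354 * 0.079 = 107
Band 2: 761 * 0.963 = 733
Band 3: 1354 * 0.976 = 1322
Band 4: 9399 * 0.958 = 9004
Band 5: 16643 * 0.95 + 15897 * 0.686 = 15811 + 10905 = 26716
Population now: 0–14=107, 15–29=733, 30–44=1322, 45–59=9004, 60+=26716
Period 4:
Births: 733 * 0.079 = 58
Band 2: 107 * 0.963 = 103
Band 3: 733 * 0.976 = 715
Band 4: 1322 * 0.958 = 1266
Band 5: 9004 * 0.95 + 26716 * 0.686 = 8554 + 18327 = 26881
Population now: 0–14=58, 15–29=103, 30–44=715, 45–59=1266, 60+=26881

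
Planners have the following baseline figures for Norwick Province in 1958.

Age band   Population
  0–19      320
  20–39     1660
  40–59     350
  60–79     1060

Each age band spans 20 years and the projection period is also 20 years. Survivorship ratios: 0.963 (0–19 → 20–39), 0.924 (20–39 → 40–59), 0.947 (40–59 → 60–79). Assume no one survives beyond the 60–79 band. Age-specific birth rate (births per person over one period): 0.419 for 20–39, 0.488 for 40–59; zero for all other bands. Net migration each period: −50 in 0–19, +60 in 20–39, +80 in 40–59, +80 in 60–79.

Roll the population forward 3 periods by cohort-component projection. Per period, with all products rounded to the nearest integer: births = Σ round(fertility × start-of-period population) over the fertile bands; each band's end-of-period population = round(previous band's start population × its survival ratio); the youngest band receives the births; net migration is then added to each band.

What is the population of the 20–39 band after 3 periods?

[period 1]
Births: 1660 × 0.419 = 696, 350 × 0.488 = 171 → total 867
20–39: 320 × 0.963 = 308
40–59: 1660 × 0.924 = 1534
60–79: 350 × 0.947 = 331
Net migration: 0–19 − 50 → 817; 20–39 + 60 → 368; 40–59 + 80 → 1614; 60–79 + 80 → 411
→ [817, 368, 1614, 411]
[period 2]
Births: 368 × 0.419 = 154, 1614 × 0.488 = 788 → total 942
20–39: 817 × 0.963 = 787
40–59: 368 × 0.924 = 340
60–79: 1614 × 0.947 = 1528
Net migration: 0–19 − 50 → 892; 20–39 + 60 → 847; 40–59 + 80 → 420; 60–79 + 80 → 1608
→ [892, 847, 420, 1608]
[period 3]
Births: 847 × 0.419 = 355, 420 × 0.488 = 205 → total 560
20–39: 892 × 0.963 = 859
40–59: 847 × 0.924 = 783
60–79: 420 × 0.947 = 398
Net migration: 0–19 − 50 → 510; 20–39 + 60 → 919; 40–59 + 80 → 863; 60–79 + 80 → 478
→ [510, 919, 863, 478]

919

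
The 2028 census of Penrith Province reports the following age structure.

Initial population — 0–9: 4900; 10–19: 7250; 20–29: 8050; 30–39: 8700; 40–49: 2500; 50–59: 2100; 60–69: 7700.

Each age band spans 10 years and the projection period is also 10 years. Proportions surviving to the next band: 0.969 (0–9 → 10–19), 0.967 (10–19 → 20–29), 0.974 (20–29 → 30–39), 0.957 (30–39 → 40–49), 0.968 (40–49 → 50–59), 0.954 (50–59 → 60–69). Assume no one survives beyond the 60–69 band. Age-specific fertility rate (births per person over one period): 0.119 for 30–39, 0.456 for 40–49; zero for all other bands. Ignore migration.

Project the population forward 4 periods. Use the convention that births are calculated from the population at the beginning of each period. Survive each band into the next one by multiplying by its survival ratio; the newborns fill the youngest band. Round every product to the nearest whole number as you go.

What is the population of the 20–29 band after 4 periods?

4432

Call the groups 1 to 7, youngest first.
After projecting period 1:
Births: 8700 * 0.119 = 1035  |  2500 * 0.456 = 1140 ⇒ total 2175
Group 2: 4900 * 0.969 = 4748
Group 3: 7250 * 0.967 = 7011
Group 4: 8050 * 0.974 = 7841
Group 5: 8700 * 0.957 = 8326
Group 6: 2500 * 0.968 = 2420
Group 7: 2100 * 0.954 = 2003
End of period: [2175, 4748, 7011, 7841, 8326, 2420, 2003]
After projecting period 2:
Births: 7841 * 0.119 = 933  |  8326 * 0.456 = 3797 ⇒ total 4730
Group 2: 2175 * 0.969 = 2108
Group 3: 4748 * 0.967 = 4591
Group 4: 7011 * 0.974 = 6829
Group 5: 7841 * 0.957 = 7504
Group 6: 8326 * 0.968 = 8060
Group 7: 2420 * 0.954 = 2309
End of period: [4730, 2108, 4591, 6829, 7504, 8060, 2309]
After projecting period 3:
Births: 6829 * 0.119 = 813  |  7504 * 0.456 = 3422 ⇒ total 4235
Group 2: 4730 * 0.969 = 4583
Group 3: 2108 * 0.967 = 2038
Group 4: 4591 * 0.974 = 4472
Group 5: 6829 * 0.957 = 6535
Group 6: 7504 * 0.968 = 7264
Group 7: 8060 * 0.954 = 7689
End of period: [4235, 4583, 2038, 4472, 6535, 7264, 7689]
After projecting period 4:
Births: 4472 * 0.119 = 532  |  6535 * 0.456 = 2980 ⇒ total 3512
Group 2: 4235 * 0.969 = 4104
Group 3: 4583 * 0.967 = 4432
Group 4: 2038 * 0.974 = 1985
Group 5: 4472 * 0.957 = 4280
Group 6: 6535 * 0.968 = 6326
Group 7: 7264 * 0.954 = 6930
End of period: [3512, 4104, 4432, 1985, 4280, 6326, 6930]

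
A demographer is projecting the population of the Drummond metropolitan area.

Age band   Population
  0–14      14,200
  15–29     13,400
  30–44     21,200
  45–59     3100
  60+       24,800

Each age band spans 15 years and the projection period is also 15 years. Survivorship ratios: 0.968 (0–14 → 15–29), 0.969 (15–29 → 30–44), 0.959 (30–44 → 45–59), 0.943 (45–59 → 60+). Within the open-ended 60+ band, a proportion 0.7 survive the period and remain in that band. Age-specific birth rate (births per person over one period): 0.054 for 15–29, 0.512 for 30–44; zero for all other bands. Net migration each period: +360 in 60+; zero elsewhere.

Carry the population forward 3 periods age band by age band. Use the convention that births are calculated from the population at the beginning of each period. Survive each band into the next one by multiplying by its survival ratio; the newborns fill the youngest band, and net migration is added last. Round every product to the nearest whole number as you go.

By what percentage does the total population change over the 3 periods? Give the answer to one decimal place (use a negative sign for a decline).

-3.4

[period 1]
Births: 13400 × 0.054 = 724 ; 21200 × 0.512 = 10854 ⇒ total 11578
15–29: 14200 × 0.968 = 13746
30–44: 13400 × 0.969 = 12985
45–59: 21200 × 0.959 = 20331
60+: 3100 × 0.943 + 24800 × 0.7 = 2923 + 17360 = 20283
Net migration: 60+ + 360 → 20643
Population now: 0–14=11578, 15–29=13746, 30–44=12985, 45–59=20331, 60+=20643
[period 2]
Births: 13746 × 0.054 = 742 ; 12985 × 0.512 = 6648 ⇒ total 7390
15–29: 11578 × 0.968 = 11208
30–44: 13746 × 0.969 = 13320
45–59: 12985 × 0.959 = 12453
60+: 20331 × 0.943 + 20643 × 0.7 = 19172 + 14450 = 33622
Net migration: 60+ + 360 → 33982
Population now: 0–14=7390, 15–29=11208, 30–44=13320, 45–59=12453, 60+=33982
[period 3]
Births: 11208 × 0.054 = 605 ; 13320 × 0.512 = 6820 ⇒ total 7425
15–29: 7390 × 0.968 = 7154
30–44: 11208 × 0.969 = 10861
45–59: 13320 × 0.959 = 12774
60+: 12453 × 0.943 + 33982 × 0.7 = 11743 + 23787 = 35530
Net migration: 60+ + 360 → 35890
Population now: 0–14=7425, 15–29=7154, 30–44=10861, 45–59=12774, 60+=35890
Total: 76700 → 74104; change = -2596; percentage change = -3.4%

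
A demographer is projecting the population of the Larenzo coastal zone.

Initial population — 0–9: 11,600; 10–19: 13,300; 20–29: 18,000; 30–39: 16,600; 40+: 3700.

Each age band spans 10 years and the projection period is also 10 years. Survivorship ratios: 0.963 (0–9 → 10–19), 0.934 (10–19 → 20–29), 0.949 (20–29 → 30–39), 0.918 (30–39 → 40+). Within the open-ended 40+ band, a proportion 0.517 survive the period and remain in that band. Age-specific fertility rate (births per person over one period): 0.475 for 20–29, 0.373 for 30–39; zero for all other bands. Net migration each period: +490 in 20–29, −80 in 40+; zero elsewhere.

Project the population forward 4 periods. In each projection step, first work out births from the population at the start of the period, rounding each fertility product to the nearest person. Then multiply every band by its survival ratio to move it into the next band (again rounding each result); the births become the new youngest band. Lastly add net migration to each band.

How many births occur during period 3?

Period 1.
Births: 18000 × 0.475 = 8550, 16600 × 0.373 = 6192 → total 14742
10–19: 11600 × 0.963 = 11171
20–29: 13300 × 0.934 = 12422
30–39: 18000 × 0.949 = 17082
40+: 16600 × 0.918 + 3700 × 0.517 = 15239 + 1913 = 17152
Net migration: 20–29 + 490 → 12912; 40+ − 80 → 17072
Population now: 0–9=14742, 10–19=11171, 20–29=12912, 30–39=17082, 40+=17072
Period 2.
Births: 12912 × 0.475 = 6133, 17082 × 0.373 = 6372 → total 12505
10–19: 14742 × 0.963 = 14197
20–29: 11171 × 0.934 = 10434
30–39: 12912 × 0.949 = 12253
40+: 17082 × 0.918 + 17072 × 0.517 = 15681 + 8826 = 24507
Net migration: 20–29 + 490 → 10924; 40+ − 80 → 24427
Population now: 0–9=12505, 10–19=14197, 20–29=10924, 30–39=12253, 40+=24427
Period 3.
Births: 10924 × 0.475 = 5189, 12253 × 0.373 = 4570 → total 9759
10–19: 12505 × 0.963 = 12042
20–29: 14197 × 0.934 = 13260
30–39: 10924 × 0.949 = 10367
40+: 12253 × 0.918 + 24427 × 0.517 = 11248 + 12629 = 23877
Net migration: 20–29 + 490 → 13750; 40+ − 80 → 23797
Population now: 0–9=9759, 10–19=12042, 20–29=13750, 30–39=10367, 40+=23797

9759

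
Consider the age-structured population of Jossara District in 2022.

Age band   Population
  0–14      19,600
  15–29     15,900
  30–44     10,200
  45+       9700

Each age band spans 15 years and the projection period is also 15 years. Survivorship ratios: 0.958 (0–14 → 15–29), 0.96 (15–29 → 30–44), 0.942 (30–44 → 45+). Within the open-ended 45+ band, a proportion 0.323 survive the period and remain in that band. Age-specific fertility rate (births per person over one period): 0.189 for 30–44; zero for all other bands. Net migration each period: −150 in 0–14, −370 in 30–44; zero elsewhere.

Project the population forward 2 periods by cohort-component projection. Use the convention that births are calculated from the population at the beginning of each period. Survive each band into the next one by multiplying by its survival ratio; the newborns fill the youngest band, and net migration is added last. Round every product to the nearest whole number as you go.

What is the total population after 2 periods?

Let band 1 be 0–14 through band 4 = 45+.
Period 1:
Births: 10200 × 0.189 = 1928
Band 2: 19600 × 0.958 = 18777
Band 3: 15900 × 0.96 = 15264
Band 4: 10200 × 0.942 + 9700 × 0.323 = 9608 + 3133 = 12741
Net migration: Band 1 − 150 → 1778; Band 3 − 370 → 14894
End of period: [1778, 18777, 14894, 12741]
Period 2:
Births: 14894 × 0.189 = 2815
Band 2: 1778 × 0.958 = 1703
Band 3: 18777 × 0.96 = 18026
Band 4: 14894 × 0.942 + 12741 × 0.323 = 14030 + 4115 = 18145
Net migration: Band 1 − 150 → 2665; Band 3 − 370 → 17656
End of period: [2665, 1703, 17656, 18145]
Total after period 2: 2665 + 1703 + 17656 + 18145 = 40169

40169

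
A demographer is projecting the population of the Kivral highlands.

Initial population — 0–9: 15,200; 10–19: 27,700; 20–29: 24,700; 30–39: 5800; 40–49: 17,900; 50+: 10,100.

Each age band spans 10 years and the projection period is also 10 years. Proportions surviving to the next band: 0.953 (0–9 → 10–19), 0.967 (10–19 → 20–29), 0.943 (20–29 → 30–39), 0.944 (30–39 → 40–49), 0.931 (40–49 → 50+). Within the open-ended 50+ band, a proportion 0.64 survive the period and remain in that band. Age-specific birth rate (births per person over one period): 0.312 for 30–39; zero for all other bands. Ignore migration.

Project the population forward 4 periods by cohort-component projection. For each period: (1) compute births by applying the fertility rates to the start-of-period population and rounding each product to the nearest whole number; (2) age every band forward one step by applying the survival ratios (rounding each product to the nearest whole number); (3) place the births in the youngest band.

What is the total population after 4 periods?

Period 1.
Births: 5800 × 0.312 = 1810
10–19: 15200 × 0.953 = 14486
20–29: 27700 × 0.967 = 26786
30–39: 24700 × 0.943 = 23292
40–49: 5800 × 0.944 = 5475
50+: 17900 × 0.931 + 10100 × 0.64 = 16665 + 6464 = 23129
→ [1810, 14486, 26786, 23292, 5475, 23129]
Period 2.
Births: 23292 × 0.312 = 7267
10–19: 1810 × 0.953 = 1725
20–29: 14486 × 0.967 = 14008
30–39: 26786 × 0.943 = 25259
40–49: 23292 × 0.944 = 21988
50+: 5475 × 0.931 + 23129 × 0.64 = 5097 + 14803 = 19900
→ [7267, 1725, 14008, 25259, 21988, 19900]
Period 3.
Births: 25259 × 0.312 = 7881
10–19: 7267 × 0.953 = 6925
20–29: 1725 × 0.967 = 1668
30–39: 14008 × 0.943 = 13210
40–49: 25259 × 0.944 = 23844
50+: 21988 × 0.931 + 19900 × 0.64 = 20471 + 12736 = 33207
→ [7881, 6925, 1668, 13210, 23844, 33207]
Period 4.
Births: 13210 × 0.312 = 4122
10–19: 7881 × 0.953 = 7511
20–29: 6925 × 0.967 = 6696
30–39: 1668 × 0.943 = 1573
40–49: 13210 × 0.944 = 12470
50+: 23844 × 0.931 + 33207 × 0.64 = 22199 + 21252 = 43451
→ [4122, 7511, 6696, 1573, 12470, 43451]
Total after period 4: 4122 + 7511 + 6696 + 1573 + 12470 + 43451 = 75823

75823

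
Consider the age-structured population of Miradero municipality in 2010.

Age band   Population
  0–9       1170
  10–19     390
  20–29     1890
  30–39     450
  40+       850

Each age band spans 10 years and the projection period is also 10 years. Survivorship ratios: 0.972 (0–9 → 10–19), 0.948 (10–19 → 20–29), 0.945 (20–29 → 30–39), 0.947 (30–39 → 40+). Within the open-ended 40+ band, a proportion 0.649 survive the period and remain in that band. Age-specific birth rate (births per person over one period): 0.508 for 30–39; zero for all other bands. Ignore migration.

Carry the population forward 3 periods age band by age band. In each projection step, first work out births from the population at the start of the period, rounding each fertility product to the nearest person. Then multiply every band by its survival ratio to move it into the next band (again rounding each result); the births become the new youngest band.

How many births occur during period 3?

Period 1:
Births: 450 × 0.508 = 229
10–19: 1170 × 0.972 = 1137
20–29: 390 × 0.948 = 370
30–39: 1890 × 0.945 = 1786
40+: 450 × 0.947 + 850 × 0.649 = 426 + 552 = 978
Giving 229 / 1137 / 370 / 1786 / 978.
Period 2:
Births: 1786 × 0.508 = 907
10–19: 229 × 0.972 = 223
20–29: 1137 × 0.948 = 1078
30–39: 370 × 0.945 = 350
40+: 1786 × 0.947 + 978 × 0.649 = 1691 + 635 = 2326
Giving 907 / 223 / 1078 / 350 / 2326.
Period 3:
Births: 350 × 0.508 = 178
10–19: 907 × 0.972 = 882
20–29: 223 × 0.948 = 211
30–39: 1078 × 0.945 = 1019
40+: 350 × 0.947 + 2326 × 0.649 = 331 + 1510 = 1841
Giving 178 / 882 / 211 / 1019 / 1841.

178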